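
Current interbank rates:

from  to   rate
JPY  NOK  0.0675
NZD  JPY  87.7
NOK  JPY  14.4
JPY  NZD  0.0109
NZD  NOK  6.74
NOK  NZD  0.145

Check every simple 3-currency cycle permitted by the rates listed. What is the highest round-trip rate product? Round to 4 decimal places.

1.0579

JPY→NZD→NOK→JPY: 0.0109 × 6.74 × 14.4 = 1.05791
JPY→NOK→NZD→JPY: 0.0675 × 0.145 × 87.7 = 0.85836
Maximum is JPY→NZD→NOK→JPY at 1.0579; arbitrage exists.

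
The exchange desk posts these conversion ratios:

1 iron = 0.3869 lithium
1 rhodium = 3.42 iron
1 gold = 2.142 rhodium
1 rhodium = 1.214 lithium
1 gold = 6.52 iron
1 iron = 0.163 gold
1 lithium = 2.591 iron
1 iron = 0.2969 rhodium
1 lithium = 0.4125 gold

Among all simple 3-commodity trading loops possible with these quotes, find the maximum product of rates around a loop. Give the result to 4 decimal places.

iron→gold→rhodium→iron: 0.163 × 2.142 × 3.42 = 1.19408
rhodium→lithium→gold→rhodium: 1.214 × 0.4125 × 2.142 = 1.07266
iron→lithium→gold→iron: 0.3869 × 0.4125 × 6.52 = 1.04057
iron→rhodium→lithium→iron: 0.2969 × 1.214 × 2.591 = 0.93389
Maximum is iron→gold→rhodium→iron at 1.1941; arbitrage exists.

1.1941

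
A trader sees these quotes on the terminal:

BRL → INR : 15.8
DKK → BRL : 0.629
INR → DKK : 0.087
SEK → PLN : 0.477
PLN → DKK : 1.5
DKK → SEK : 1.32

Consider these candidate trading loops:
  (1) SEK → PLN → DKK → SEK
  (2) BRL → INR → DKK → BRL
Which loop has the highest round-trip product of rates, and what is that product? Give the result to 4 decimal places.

(1) 0.477 × 1.5 × 1.32 = 0.94446
(2) 15.8 × 0.087 × 0.629 = 0.86462
Highest is cycle (1) at 0.9445 (≤1, no arbitrage).

0.9445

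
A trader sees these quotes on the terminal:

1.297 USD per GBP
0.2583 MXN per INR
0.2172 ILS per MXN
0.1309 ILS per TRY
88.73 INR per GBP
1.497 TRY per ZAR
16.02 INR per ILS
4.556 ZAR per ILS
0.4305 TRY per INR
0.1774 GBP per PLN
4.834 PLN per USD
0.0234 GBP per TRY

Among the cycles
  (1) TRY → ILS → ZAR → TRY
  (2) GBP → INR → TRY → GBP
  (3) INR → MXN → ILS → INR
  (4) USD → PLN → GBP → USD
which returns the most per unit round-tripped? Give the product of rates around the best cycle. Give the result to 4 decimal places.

(1) 0.1309 × 4.556 × 1.497 = 0.89278
(2) 88.73 × 0.4305 × 0.0234 = 0.89384
(3) 0.2583 × 0.2172 × 16.02 = 0.89877
(4) 4.834 × 0.1774 × 1.297 = 1.11224
Highest is cycle (4) at 1.1122 (>1, arbitrage).

1.1122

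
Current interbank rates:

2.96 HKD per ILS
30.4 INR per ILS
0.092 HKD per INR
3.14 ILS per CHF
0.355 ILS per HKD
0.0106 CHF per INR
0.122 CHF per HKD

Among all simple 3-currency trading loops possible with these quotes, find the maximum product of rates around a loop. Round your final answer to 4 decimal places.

1.1339

CHF→ILS→HKD→CHF: 3.14 × 2.96 × 0.122 = 1.13392
CHF→ILS→INR→CHF: 3.14 × 30.4 × 0.0106 = 1.01183
INR→HKD→ILS→INR: 0.092 × 0.355 × 30.4 = 0.99286
Maximum is CHF→ILS→HKD→CHF at 1.1339; arbitrage exists.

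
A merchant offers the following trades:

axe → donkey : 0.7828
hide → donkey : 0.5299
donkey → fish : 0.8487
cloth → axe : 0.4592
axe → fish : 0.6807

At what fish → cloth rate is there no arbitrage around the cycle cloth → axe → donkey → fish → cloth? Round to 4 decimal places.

Known legs of the cycle: 0.4592 × 0.7828 × 0.8487 = 0.305075195712
For no arbitrage the full-cycle product must be 1, so the missing rate is 1 / 0.305075195712 ≈ 3.277880.

3.2779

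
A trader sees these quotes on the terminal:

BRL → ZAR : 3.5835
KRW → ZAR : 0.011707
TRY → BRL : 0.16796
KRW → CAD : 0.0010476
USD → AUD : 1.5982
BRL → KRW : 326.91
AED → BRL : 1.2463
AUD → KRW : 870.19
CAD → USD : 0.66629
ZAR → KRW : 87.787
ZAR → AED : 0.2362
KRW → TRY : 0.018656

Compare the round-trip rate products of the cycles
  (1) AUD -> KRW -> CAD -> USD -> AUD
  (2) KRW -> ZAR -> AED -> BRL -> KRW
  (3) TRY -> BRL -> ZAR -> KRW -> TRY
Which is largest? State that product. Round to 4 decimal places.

(1) 870.19 × 0.0010476 × 0.66629 × 1.5982 = 0.97074
(2) 0.011707 × 0.2362 × 1.2463 × 326.91 = 1.12662
(3) 0.16796 × 3.5835 × 87.787 × 0.018656 = 0.98574
Highest is cycle (2) at 1.1266 (>1, arbitrage).

1.1266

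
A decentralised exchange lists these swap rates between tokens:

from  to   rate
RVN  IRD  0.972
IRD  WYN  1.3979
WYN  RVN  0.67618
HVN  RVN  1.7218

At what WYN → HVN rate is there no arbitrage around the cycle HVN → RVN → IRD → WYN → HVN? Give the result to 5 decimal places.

0.42744

Known legs of the cycle: 1.7218 × 0.972 × 1.3979 = 2.33951090184
For no arbitrage the full-cycle product must be 1, so the missing rate is 1 / 2.33951090184 ≈ 0.4274398.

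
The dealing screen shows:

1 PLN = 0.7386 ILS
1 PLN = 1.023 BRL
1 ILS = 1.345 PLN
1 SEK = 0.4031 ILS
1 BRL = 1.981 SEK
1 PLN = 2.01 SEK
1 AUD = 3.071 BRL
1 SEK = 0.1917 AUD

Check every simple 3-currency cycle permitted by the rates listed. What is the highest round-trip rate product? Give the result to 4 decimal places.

1.1662

BRL→SEK→AUD→BRL: 1.981 × 0.1917 × 3.071 = 1.16624
PLN→SEK→ILS→PLN: 2.01 × 0.4031 × 1.345 = 1.08976
Maximum is BRL→SEK→AUD→BRL at 1.1662; arbitrage exists.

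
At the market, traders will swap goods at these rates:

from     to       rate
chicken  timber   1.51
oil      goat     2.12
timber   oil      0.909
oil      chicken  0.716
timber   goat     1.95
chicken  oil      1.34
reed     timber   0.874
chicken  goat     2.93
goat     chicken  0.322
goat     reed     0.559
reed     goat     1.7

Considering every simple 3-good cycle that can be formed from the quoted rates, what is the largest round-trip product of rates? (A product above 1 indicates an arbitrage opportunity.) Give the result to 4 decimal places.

0.9828

chicken→timber→oil→chicken: 1.51 × 0.909 × 0.716 = 0.98277
goat→reed→timber→goat: 0.559 × 0.874 × 1.95 = 0.95270
goat→chicken→timber→goat: 0.322 × 1.51 × 1.95 = 0.94813
goat→chicken→oil→goat: 0.322 × 1.34 × 2.12 = 0.91474
Maximum is chicken→timber→oil→chicken at 0.9828; no arbitrage — every cycle loses value.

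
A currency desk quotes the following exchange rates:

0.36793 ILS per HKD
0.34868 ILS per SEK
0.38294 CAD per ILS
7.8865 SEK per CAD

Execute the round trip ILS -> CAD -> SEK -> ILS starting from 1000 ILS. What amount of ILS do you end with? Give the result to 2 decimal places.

1053.03

1000 ILS × 0.38294 = 382.94 CAD
382.94 CAD × 7.8865 = 3020.05631 SEK
3020.05631 SEK × 0.34868 = 1053.0332341708 ILS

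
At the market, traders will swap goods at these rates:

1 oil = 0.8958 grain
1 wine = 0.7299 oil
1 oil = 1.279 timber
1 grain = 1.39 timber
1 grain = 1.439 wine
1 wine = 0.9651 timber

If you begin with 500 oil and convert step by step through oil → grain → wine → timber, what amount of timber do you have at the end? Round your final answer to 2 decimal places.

622.03

500 oil × 0.8958 = 447.9 grain
447.9 grain × 1.439 = 644.5281 wine
644.5281 wine × 0.9651 = 622.03406931 timber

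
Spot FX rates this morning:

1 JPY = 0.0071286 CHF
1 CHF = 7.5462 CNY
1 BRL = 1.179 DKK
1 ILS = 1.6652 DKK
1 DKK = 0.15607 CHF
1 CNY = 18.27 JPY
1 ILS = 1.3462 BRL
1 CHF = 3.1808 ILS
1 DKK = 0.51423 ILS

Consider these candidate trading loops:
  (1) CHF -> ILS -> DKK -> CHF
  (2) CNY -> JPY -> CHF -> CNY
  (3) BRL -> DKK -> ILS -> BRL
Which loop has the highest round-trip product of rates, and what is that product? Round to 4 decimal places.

(1) 3.1808 × 1.6652 × 0.15607 = 0.82665
(2) 18.27 × 0.0071286 × 7.5462 = 0.98281
(3) 1.179 × 0.51423 × 1.3462 = 0.81617
Highest is cycle (2) at 0.9828 (≤1, no arbitrage).

0.9828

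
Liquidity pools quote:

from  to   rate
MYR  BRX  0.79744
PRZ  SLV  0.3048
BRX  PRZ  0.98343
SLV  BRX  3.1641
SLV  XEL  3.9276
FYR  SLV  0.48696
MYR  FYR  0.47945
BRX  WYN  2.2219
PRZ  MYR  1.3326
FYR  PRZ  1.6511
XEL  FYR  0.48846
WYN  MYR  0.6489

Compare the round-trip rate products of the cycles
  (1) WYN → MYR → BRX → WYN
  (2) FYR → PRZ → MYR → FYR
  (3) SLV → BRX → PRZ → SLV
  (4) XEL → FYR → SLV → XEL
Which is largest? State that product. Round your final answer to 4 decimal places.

1.1497

(1) 0.6489 × 0.79744 × 2.2219 = 1.14974
(2) 1.6511 × 1.3326 × 0.47945 = 1.05491
(3) 3.1641 × 0.98343 × 0.3048 = 0.94844
(4) 0.48846 × 0.48696 × 3.9276 = 0.93422
Highest is cycle (1) at 1.1497 (>1, arbitrage).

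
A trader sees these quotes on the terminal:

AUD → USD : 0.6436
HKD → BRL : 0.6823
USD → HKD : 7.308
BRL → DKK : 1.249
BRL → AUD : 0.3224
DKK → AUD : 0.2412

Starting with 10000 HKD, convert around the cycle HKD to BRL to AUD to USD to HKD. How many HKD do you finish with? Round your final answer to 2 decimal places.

10000 HKD × 0.6823 = 6823 BRL
6823 BRL × 0.3224 = 2199.7352 AUD
2199.7352 AUD × 0.6436 = 1415.74957472 USD
1415.74957472 USD × 7.308 = 10346.29789205376 HKD

10346.30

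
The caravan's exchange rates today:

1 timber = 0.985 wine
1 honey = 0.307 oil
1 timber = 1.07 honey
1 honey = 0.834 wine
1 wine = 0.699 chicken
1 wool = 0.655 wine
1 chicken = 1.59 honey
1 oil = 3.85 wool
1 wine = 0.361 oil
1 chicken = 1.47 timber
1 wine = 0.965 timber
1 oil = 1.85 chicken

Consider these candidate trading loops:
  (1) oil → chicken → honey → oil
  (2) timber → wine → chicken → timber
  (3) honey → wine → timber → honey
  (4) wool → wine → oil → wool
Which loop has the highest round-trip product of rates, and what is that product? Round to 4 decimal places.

(1) 1.85 × 1.59 × 0.307 = 0.90304
(2) 0.985 × 0.699 × 1.47 = 1.01212
(3) 0.834 × 0.965 × 1.07 = 0.86115
(4) 0.655 × 0.361 × 3.85 = 0.91035
Highest is cycle (2) at 1.0121 (>1, arbitrage).

1.0121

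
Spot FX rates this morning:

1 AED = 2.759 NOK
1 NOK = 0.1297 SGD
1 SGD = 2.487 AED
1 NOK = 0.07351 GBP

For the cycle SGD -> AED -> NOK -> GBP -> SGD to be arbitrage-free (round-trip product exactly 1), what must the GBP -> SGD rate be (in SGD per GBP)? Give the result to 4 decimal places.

1.9826

Known legs of the cycle: 2.487 × 2.759 × 0.07351 = 0.50439864183
For no arbitrage the full-cycle product must be 1, so the missing rate is 1 / 0.50439864183 ≈ 1.982559.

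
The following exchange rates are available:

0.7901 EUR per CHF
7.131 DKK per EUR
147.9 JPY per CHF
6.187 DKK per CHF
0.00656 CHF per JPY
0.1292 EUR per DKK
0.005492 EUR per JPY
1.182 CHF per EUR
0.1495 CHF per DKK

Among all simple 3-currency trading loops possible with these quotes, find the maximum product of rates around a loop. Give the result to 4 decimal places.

0.9601

JPY→EUR→CHF→JPY: 0.005492 × 1.182 × 147.9 = 0.96010
DKK→EUR→CHF→DKK: 0.1292 × 1.182 × 6.187 = 0.94484
DKK→CHF→EUR→DKK: 0.1495 × 0.7901 × 7.131 = 0.84231
Maximum is JPY→EUR→CHF→JPY at 0.9601; no arbitrage — every cycle loses value.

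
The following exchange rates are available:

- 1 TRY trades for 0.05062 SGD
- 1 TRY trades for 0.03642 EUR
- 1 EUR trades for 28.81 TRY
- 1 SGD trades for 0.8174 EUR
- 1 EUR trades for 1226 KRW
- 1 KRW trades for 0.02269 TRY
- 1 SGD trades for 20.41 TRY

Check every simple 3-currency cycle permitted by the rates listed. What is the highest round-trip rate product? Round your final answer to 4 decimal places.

TRY→SGD→EUR→TRY: 0.05062 × 0.8174 × 28.81 = 1.19207
TRY→EUR→KRW→TRY: 0.03642 × 1226 × 0.02269 = 1.01313
Maximum is TRY→SGD→EUR→TRY at 1.1921; arbitrage exists.

1.1921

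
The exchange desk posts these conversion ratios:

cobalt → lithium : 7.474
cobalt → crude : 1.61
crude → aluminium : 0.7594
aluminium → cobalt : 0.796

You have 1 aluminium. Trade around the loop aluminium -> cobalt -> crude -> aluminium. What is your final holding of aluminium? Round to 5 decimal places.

0.97322

1 aluminium × 0.796 = 0.796 cobalt
0.796 cobalt × 1.61 = 1.28156 crude
1.28156 crude × 0.7594 = 0.973216664 aluminium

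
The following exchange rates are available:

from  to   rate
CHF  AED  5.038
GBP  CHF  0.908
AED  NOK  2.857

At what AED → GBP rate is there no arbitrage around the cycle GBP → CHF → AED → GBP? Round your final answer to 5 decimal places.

Known legs of the cycle: 0.908 × 5.038 = 4.574504
For no arbitrage the full-cycle product must be 1, so the missing rate is 1 / 4.574504 ≈ 0.2186029.

0.21860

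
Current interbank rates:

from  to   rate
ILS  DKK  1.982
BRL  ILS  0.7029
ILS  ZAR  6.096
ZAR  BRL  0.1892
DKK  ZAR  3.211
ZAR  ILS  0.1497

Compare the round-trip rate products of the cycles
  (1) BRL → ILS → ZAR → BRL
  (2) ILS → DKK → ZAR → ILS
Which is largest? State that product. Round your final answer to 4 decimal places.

(1) 0.7029 × 6.096 × 0.1892 = 0.81070
(2) 1.982 × 3.211 × 0.1497 = 0.95272
Highest is cycle (2) at 0.9527 (≤1, no arbitrage).

0.9527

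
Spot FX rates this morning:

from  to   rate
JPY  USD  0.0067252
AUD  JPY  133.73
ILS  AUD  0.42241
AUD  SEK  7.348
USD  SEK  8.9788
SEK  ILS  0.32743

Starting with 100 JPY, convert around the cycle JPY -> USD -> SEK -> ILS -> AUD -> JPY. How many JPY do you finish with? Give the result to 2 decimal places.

100 JPY × 0.0067252 = 0.67252 USD
0.67252 USD × 8.9788 = 6.038422576 SEK
6.038422576 SEK × 0.32743 = 1.97716070405968 ILS
1.97716070405968 ILS × 0.42241 = 0.8351724530018494288 AUD
0.8351724530018494288 AUD × 133.73 = 111.687612139937324113424 JPY

111.69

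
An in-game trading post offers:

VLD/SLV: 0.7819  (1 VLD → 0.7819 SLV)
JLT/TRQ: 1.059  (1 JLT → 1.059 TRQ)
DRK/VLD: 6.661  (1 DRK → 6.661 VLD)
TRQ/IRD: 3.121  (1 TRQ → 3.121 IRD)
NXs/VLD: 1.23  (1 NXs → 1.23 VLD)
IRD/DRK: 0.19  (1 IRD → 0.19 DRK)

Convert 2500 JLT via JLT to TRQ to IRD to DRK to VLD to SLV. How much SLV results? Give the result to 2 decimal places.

2500 JLT × 1.059 = 2647.5 TRQ
2647.5 TRQ × 3.121 = 8262.8475 IRD
8262.8475 IRD × 0.19 = 1569.941025 DRK
1569.941025 DRK × 6.661 = 10457.377167525 VLD
10457.377167525 VLD × 0.7819 = 8176.6232072877975 SLV

8176.62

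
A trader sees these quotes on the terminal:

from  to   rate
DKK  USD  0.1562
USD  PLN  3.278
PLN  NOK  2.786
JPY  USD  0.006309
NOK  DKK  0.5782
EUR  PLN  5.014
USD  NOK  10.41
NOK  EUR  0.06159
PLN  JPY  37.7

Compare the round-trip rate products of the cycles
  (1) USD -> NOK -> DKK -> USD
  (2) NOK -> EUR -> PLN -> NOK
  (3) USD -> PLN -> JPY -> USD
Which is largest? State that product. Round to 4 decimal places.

0.9402

(1) 10.41 × 0.5782 × 0.1562 = 0.94018
(2) 0.06159 × 5.014 × 2.786 = 0.86035
(3) 3.278 × 37.7 × 0.006309 = 0.77967
Highest is cycle (1) at 0.9402 (≤1, no arbitrage).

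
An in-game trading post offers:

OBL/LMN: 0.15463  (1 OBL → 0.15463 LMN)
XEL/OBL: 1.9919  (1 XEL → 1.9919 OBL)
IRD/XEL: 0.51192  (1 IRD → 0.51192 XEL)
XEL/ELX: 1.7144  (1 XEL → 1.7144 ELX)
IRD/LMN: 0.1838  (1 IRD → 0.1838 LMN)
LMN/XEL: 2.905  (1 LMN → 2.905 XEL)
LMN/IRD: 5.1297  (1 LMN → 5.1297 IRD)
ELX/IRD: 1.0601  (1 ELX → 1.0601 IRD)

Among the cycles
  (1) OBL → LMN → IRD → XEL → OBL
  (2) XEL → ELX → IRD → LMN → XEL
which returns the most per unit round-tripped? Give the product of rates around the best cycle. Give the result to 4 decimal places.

(1) 0.15463 × 5.1297 × 0.51192 × 1.9919 = 0.80883
(2) 1.7144 × 1.0601 × 0.1838 × 2.905 = 0.97040
Highest is cycle (2) at 0.9704 (≤1, no arbitrage).

0.9704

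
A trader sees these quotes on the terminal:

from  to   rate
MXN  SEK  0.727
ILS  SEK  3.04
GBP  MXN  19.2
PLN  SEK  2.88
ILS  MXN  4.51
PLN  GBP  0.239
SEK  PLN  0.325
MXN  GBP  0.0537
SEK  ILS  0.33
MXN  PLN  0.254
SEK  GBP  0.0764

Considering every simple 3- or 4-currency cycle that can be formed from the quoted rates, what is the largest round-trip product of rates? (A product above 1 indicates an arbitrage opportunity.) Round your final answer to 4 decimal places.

PLN→GBP→MXN→PLN: 0.239 × 19.2 × 0.254 = 1.16556
ILS→MXN→PLN→SEK→ILS: 4.51 × 0.254 × 2.88 × 0.33 = 1.08872
PLN→GBP→MXN→SEK→PLN: 0.239 × 19.2 × 0.727 × 0.325 = 1.08422
ILS→MXN→SEK→ILS: 4.51 × 0.727 × 0.33 = 1.08199
PLN→SEK→GBP→MXN→PLN: 2.88 × 0.0764 × 19.2 × 0.254 = 1.07305
SEK→GBP→MXN→SEK: 0.0764 × 19.2 × 0.727 = 1.06642
Maximum is PLN→GBP→MXN→PLN at 1.1656; arbitrage exists.

1.1656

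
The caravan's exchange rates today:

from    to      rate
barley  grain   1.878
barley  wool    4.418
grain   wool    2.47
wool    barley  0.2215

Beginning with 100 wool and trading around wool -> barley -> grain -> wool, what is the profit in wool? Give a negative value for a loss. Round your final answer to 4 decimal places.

100 wool × 0.2215 = 22.15 barley
22.15 barley × 1.878 = 41.5977 grain
41.5977 grain × 2.47 = 102.746319 wool
Net change: 102.746319 − 100 = 2.746319 wool

2.7463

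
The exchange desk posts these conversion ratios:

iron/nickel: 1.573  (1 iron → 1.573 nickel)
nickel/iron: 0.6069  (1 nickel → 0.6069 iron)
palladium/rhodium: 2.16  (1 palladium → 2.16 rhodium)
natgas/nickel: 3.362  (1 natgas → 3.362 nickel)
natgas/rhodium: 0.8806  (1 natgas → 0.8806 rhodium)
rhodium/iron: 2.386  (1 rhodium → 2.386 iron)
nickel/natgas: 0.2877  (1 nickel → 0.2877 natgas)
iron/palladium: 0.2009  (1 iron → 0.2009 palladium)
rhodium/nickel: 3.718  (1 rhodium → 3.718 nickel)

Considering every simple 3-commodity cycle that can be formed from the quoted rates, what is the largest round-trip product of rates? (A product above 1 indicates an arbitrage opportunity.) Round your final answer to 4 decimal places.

rhodium→iron→palladium→rhodium: 2.386 × 0.2009 × 2.16 = 1.03539
rhodium→nickel→natgas→rhodium: 3.718 × 0.2877 × 0.8806 = 0.94195
Maximum is rhodium→iron→palladium→rhodium at 1.0354; arbitrage exists.

1.0354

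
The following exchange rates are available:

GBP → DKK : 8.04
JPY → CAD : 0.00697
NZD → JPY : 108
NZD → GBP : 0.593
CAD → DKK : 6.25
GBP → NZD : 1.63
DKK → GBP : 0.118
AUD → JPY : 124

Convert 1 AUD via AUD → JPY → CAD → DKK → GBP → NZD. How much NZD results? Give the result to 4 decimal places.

1.0390

1 AUD × 124 = 124 JPY
124 JPY × 0.00697 = 0.86428 CAD
0.86428 CAD × 6.25 = 5.40175 DKK
5.40175 DKK × 0.118 = 0.6374065 GBP
0.6374065 GBP × 1.63 = 1.038972595 NZD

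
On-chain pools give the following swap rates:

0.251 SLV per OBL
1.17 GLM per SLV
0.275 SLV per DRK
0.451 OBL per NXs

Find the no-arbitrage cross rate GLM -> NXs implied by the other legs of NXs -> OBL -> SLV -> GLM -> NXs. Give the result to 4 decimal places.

7.5503

Known legs of the cycle: 0.451 × 0.251 × 1.17 = 0.13244517
For no arbitrage the full-cycle product must be 1, so the missing rate is 1 / 0.13244517 ≈ 7.550294.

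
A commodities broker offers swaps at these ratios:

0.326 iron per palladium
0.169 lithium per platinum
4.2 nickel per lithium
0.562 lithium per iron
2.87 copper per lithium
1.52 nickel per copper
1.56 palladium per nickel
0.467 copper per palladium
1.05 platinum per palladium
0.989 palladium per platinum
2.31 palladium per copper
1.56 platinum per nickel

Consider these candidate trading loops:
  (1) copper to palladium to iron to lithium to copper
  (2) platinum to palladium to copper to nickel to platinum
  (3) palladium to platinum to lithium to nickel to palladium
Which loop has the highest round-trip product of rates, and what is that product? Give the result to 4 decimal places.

1.2146

(1) 2.31 × 0.326 × 0.562 × 2.87 = 1.21464
(2) 0.989 × 0.467 × 1.52 × 1.56 = 1.09517
(3) 1.05 × 0.169 × 4.2 × 1.56 = 1.16265
Highest is cycle (1) at 1.2146 (>1, arbitrage).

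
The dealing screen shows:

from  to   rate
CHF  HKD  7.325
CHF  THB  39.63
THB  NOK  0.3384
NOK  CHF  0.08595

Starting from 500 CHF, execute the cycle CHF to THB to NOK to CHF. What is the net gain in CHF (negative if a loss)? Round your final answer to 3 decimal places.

500 CHF × 39.63 = 19815 THB
19815 THB × 0.3384 = 6705.396 NOK
6705.396 NOK × 0.08595 = 576.3287862 CHF
Net change: 576.3287862 − 500 = 76.3287862 CHF

76.329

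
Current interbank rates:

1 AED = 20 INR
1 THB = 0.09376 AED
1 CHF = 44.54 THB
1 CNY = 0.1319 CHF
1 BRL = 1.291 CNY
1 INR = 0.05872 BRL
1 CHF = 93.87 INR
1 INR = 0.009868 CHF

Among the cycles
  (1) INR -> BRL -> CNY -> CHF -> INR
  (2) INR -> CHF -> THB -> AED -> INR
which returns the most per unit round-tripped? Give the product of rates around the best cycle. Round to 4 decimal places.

0.9386

(1) 0.05872 × 1.291 × 0.1319 × 93.87 = 0.93861
(2) 0.009868 × 44.54 × 0.09376 × 20 = 0.82419
Highest is cycle (1) at 0.9386 (≤1, no arbitrage).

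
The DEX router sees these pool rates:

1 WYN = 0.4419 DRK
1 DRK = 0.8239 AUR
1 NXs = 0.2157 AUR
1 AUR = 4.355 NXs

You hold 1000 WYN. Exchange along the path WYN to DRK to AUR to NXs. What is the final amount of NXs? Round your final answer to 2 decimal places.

1585.57

1000 WYN × 0.4419 = 441.9 DRK
441.9 DRK × 0.8239 = 364.08141 AUR
364.08141 AUR × 4.355 = 1585.57454055 NXs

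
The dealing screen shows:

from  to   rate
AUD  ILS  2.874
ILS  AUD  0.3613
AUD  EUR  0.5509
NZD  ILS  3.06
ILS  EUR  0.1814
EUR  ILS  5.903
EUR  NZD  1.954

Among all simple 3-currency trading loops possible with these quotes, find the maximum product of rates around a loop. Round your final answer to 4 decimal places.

EUR→ILS→AUD→EUR: 5.903 × 0.3613 × 0.5509 = 1.17493
NZD→ILS→EUR→NZD: 3.06 × 0.1814 × 1.954 = 1.08463
Maximum is EUR→ILS→AUD→EUR at 1.1749; arbitrage exists.

1.1749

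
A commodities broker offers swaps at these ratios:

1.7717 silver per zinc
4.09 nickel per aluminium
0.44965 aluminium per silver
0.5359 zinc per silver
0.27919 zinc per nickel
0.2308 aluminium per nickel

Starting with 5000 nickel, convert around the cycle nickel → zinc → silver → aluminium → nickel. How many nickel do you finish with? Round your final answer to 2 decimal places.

4548.39

5000 nickel × 0.27919 = 1395.95 zinc
1395.95 zinc × 1.7717 = 2473.204615 silver
2473.204615 silver × 0.44965 = 1112.07645513475 aluminium
1112.07645513475 aluminium × 4.09 = 4548.3927015011275 nickel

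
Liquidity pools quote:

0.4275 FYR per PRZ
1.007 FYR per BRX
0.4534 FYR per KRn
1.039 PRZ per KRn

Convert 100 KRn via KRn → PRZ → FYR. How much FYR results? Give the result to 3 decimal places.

44.417

100 KRn × 1.039 = 103.9 PRZ
103.9 PRZ × 0.4275 = 44.41725 FYR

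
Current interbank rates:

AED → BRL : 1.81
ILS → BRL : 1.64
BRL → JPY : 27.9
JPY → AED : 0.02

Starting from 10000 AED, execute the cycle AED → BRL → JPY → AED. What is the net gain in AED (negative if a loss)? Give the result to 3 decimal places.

99.800

10000 AED × 1.81 = 18100 BRL
18100 BRL × 27.9 = 504990 JPY
504990 JPY × 0.02 = 10099.8 AED
Net change: 10099.8 − 10000 = 99.8 AED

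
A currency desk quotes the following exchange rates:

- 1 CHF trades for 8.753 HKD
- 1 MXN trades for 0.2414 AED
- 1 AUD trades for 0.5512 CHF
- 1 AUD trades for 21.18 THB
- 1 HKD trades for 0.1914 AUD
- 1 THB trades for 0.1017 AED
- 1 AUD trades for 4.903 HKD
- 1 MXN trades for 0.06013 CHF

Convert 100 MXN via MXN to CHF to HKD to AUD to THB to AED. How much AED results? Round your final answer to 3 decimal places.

100 MXN × 0.06013 = 6.013 CHF
6.013 CHF × 8.753 = 52.631789 HKD
52.631789 HKD × 0.1914 = 10.0737244146 AUD
10.0737244146 AUD × 21.18 = 213.361483101228 THB
213.361483101228 THB × 0.1017 = 21.6988628313948876 AED

21.699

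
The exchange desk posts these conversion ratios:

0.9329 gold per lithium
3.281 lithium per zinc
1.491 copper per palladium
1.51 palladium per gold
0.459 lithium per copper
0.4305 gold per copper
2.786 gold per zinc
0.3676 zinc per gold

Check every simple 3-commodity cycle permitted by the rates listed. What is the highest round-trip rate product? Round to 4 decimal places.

1.1252

zinc→lithium→gold→zinc: 3.281 × 0.9329 × 0.3676 = 1.12517
palladium→copper→gold→palladium: 1.491 × 0.4305 × 1.51 = 0.96923
Maximum is zinc→lithium→gold→zinc at 1.1252; arbitrage exists.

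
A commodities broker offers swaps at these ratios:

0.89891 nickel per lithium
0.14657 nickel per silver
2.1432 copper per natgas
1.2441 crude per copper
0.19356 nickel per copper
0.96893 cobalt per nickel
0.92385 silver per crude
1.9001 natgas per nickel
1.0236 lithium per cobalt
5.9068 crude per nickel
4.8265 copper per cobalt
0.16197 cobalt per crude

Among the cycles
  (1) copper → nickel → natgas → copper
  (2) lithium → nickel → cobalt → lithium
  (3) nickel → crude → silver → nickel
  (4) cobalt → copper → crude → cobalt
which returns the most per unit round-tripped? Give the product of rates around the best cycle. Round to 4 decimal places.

0.9726

(1) 0.19356 × 1.9001 × 2.1432 = 0.78823
(2) 0.89891 × 0.96893 × 1.0236 = 0.89154
(3) 5.9068 × 0.92385 × 0.14657 = 0.79983
(4) 4.8265 × 1.2441 × 0.16197 = 0.97257
Highest is cycle (4) at 0.9726 (≤1, no arbitrage).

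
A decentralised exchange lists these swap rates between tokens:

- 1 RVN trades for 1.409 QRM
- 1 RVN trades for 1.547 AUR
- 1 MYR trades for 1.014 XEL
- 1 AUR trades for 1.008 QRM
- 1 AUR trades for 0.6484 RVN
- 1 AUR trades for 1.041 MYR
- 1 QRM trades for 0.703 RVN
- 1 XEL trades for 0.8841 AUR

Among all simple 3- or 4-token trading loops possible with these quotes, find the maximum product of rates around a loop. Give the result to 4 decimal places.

RVN→AUR→QRM→RVN: 1.547 × 1.008 × 0.703 = 1.09624
MYR→XEL→AUR→MYR: 1.014 × 0.8841 × 1.041 = 0.93323
Maximum is RVN→AUR→QRM→RVN at 1.0962; arbitrage exists.

1.0962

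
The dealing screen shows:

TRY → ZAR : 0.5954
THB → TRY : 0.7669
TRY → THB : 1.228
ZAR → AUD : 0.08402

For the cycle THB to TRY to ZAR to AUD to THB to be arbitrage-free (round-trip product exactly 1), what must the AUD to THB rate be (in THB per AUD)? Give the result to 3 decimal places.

26.066

Known legs of the cycle: 0.7669 × 0.5954 × 0.08402 = 0.0383645620852
For no arbitrage the full-cycle product must be 1, so the missing rate is 1 / 0.0383645620852 ≈ 26.06572.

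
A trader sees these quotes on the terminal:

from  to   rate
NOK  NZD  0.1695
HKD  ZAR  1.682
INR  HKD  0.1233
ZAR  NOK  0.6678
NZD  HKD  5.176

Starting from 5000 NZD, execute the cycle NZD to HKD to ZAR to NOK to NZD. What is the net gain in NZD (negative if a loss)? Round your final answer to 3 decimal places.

-72.730

5000 NZD × 5.176 = 25880 HKD
25880 HKD × 1.682 = 43530.16 ZAR
43530.16 ZAR × 0.6678 = 29069.440848 NOK
29069.440848 NOK × 0.1695 = 4927.270223736 NZD
Net change: 4927.270223736 − 5000 = -72.729776264 NZD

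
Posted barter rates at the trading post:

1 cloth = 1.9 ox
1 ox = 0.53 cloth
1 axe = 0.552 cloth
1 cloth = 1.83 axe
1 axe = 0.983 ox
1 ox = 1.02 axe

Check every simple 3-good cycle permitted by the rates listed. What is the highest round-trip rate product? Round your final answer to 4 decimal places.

1.0698

cloth→ox→axe→cloth: 1.9 × 1.02 × 0.552 = 1.06978
cloth→axe→ox→cloth: 1.83 × 0.983 × 0.53 = 0.95341
Maximum is cloth→ox→axe→cloth at 1.0698; arbitrage exists.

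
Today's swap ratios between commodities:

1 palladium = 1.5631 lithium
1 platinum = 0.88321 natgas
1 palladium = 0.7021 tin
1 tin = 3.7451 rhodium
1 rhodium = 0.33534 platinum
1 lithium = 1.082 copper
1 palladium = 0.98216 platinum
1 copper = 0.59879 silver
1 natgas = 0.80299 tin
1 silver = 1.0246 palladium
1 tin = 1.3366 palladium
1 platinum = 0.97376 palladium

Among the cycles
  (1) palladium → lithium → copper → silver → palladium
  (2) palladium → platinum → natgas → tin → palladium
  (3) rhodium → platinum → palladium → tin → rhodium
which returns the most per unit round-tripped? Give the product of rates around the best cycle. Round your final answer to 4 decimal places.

1.0376

(1) 1.5631 × 1.082 × 0.59879 × 1.0246 = 1.03763
(2) 0.98216 × 0.88321 × 0.80299 × 1.3366 = 0.93102
(3) 0.33534 × 0.97376 × 0.7021 × 3.7451 = 0.85862
Highest is cycle (1) at 1.0376 (>1, arbitrage).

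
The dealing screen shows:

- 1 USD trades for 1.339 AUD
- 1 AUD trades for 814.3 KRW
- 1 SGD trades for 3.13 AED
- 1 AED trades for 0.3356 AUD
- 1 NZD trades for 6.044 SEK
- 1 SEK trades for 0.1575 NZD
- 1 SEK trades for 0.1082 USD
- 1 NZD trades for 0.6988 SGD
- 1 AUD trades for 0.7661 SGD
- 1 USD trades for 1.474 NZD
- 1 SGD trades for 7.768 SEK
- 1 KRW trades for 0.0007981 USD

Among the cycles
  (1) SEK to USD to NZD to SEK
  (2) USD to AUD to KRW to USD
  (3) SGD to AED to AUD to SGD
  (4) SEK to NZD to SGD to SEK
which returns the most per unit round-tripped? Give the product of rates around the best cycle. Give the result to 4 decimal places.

(1) 0.1082 × 1.474 × 6.044 = 0.96394
(2) 1.339 × 814.3 × 0.0007981 = 0.87021
(3) 3.13 × 0.3356 × 0.7661 = 0.80473
(4) 0.1575 × 0.6988 × 7.768 = 0.85495
Highest is cycle (1) at 0.9639 (≤1, no arbitrage).

0.9639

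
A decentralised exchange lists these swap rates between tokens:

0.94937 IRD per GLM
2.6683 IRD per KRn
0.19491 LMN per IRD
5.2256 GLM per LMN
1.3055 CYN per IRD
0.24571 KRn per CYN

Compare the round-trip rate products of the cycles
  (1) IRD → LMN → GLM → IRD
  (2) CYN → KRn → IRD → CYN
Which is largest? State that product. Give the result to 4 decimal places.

0.9670

(1) 0.19491 × 5.2256 × 0.94937 = 0.96695
(2) 0.24571 × 2.6683 × 1.3055 = 0.85592
Highest is cycle (1) at 0.9670 (≤1, no arbitrage).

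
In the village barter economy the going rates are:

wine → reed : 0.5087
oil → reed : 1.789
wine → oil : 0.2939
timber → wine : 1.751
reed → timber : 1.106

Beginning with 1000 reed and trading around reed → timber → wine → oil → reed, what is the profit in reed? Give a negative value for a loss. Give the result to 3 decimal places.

1000 reed × 1.106 = 1106 timber
1106 timber × 1.751 = 1936.606 wine
1936.606 wine × 0.2939 = 569.1685034 oil
569.1685034 oil × 1.789 = 1018.2424525826 reed
Net change: 1018.2424525826 − 1000 = 18.2424525826 reed

18.242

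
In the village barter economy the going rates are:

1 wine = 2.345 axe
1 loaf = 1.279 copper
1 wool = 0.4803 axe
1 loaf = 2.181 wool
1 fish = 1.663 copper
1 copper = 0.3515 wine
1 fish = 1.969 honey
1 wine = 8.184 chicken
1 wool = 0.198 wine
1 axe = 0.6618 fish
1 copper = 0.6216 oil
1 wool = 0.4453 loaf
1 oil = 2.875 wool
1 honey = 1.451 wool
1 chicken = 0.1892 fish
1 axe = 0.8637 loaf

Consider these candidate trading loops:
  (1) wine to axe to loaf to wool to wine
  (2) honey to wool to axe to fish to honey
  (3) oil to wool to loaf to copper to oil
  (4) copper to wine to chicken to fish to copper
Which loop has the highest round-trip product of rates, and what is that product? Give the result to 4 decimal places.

1.0178

(1) 2.345 × 0.8637 × 2.181 × 0.198 = 0.87463
(2) 1.451 × 0.4803 × 0.6618 × 1.969 = 0.90814
(3) 2.875 × 0.4453 × 1.279 × 0.6216 = 1.01782
(4) 0.3515 × 8.184 × 0.1892 × 1.663 = 0.90512
Highest is cycle (3) at 1.0178 (>1, arbitrage).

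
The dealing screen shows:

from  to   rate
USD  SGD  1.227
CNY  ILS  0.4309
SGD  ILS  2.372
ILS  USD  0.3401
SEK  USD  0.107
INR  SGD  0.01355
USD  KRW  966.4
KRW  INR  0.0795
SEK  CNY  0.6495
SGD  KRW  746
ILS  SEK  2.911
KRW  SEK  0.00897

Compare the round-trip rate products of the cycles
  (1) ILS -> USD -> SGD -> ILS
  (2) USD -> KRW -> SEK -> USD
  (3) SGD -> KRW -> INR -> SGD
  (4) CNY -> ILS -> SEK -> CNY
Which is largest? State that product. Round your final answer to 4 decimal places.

0.9898

(1) 0.3401 × 1.227 × 2.372 = 0.98984
(2) 966.4 × 0.00897 × 0.107 = 0.92754
(3) 746 × 0.0795 × 0.01355 = 0.80361
(4) 0.4309 × 2.911 × 0.6495 = 0.81470
Highest is cycle (1) at 0.9898 (≤1, no arbitrage).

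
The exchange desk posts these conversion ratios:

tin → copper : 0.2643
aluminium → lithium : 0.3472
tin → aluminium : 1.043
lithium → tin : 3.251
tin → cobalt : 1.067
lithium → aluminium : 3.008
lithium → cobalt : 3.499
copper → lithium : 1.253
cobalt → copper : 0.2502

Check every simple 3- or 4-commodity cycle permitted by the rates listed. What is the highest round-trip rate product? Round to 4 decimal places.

1.1773

aluminium→lithium→tin→aluminium: 0.3472 × 3.251 × 1.043 = 1.17728
lithium→cobalt→copper→lithium: 3.499 × 0.2502 × 1.253 = 1.09694
tin→cobalt→copper→lithium→tin: 1.067 × 0.2502 × 1.253 × 3.251 = 1.08748
tin→copper→lithium→tin: 0.2643 × 1.253 × 3.251 = 1.07663
Maximum is aluminium→lithium→tin→aluminium at 1.1773; arbitrage exists.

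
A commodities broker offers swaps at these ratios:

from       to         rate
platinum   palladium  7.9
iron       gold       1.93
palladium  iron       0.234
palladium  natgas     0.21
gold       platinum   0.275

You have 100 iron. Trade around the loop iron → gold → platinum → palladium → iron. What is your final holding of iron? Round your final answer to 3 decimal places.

98.114

100 iron × 1.93 = 193 gold
193 gold × 0.275 = 53.075 platinum
53.075 platinum × 7.9 = 419.2925 palladium
419.2925 palladium × 0.234 = 98.114445 iron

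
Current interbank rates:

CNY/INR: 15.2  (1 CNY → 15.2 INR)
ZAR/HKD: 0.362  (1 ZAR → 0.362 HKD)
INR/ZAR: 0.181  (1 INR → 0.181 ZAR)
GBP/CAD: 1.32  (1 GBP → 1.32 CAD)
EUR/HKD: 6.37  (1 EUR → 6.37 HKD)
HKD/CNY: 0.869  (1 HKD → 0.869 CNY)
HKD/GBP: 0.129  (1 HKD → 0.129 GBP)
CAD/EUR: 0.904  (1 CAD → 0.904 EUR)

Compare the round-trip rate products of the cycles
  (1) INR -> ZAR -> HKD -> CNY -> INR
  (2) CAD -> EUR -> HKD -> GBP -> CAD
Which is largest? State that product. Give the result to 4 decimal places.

0.9806

(1) 0.181 × 0.362 × 0.869 × 15.2 = 0.86547
(2) 0.904 × 6.37 × 0.129 × 1.32 = 0.98055
Highest is cycle (2) at 0.9806 (≤1, no arbitrage).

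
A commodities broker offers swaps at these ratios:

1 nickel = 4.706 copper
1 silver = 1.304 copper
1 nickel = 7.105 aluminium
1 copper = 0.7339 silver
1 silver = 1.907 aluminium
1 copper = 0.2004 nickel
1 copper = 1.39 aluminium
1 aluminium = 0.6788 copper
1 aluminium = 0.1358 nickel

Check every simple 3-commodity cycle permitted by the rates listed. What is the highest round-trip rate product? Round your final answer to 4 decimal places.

nickel→aluminium→copper→nickel: 7.105 × 0.6788 × 0.2004 = 0.96650
copper→silver→aluminium→copper: 0.7339 × 1.907 × 0.6788 = 0.95001
nickel→copper→aluminium→nickel: 4.706 × 1.39 × 0.1358 = 0.88831
Maximum is nickel→aluminium→copper→nickel at 0.9665; no arbitrage — every cycle loses value.

0.9665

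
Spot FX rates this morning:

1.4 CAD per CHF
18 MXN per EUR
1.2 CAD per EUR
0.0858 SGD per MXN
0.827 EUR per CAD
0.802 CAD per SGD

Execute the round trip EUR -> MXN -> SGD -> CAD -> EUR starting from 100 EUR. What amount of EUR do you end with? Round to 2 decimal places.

100 EUR × 18 = 1800 MXN
1800 MXN × 0.0858 = 154.44 SGD
154.44 SGD × 0.802 = 123.86088 CAD
123.86088 CAD × 0.827 = 102.43294776 EUR

102.43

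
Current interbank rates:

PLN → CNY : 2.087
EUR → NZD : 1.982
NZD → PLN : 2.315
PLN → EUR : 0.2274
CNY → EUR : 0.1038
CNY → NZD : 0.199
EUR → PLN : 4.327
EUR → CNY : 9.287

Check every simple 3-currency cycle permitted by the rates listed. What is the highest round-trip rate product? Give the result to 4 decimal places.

NZD→PLN→EUR→NZD: 2.315 × 0.2274 × 1.982 = 1.04339
NZD→PLN→CNY→NZD: 2.315 × 2.087 × 0.199 = 0.96145
CNY→EUR→PLN→CNY: 0.1038 × 4.327 × 2.087 = 0.93736
Maximum is NZD→PLN→EUR→NZD at 1.0434; arbitrage exists.

1.0434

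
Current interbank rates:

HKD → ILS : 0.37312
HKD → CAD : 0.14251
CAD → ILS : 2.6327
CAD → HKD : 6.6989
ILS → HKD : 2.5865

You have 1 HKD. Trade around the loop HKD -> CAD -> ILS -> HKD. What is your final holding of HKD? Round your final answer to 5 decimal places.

0.97042

1 HKD × 0.14251 = 0.14251 CAD
0.14251 CAD × 2.6327 = 0.375186077 ILS
0.375186077 ILS × 2.5865 = 0.9704187881605 HKD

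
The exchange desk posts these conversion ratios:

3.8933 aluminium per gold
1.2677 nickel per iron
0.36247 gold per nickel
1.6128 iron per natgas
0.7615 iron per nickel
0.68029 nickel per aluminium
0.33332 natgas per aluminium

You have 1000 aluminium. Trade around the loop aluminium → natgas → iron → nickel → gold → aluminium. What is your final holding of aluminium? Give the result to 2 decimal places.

961.72

1000 aluminium × 0.33332 = 333.32 natgas
333.32 natgas × 1.6128 = 537.578496 iron
537.578496 iron × 1.2677 = 681.4882593792 nickel
681.4882593792 nickel × 0.36247 = 247.019049377178624 gold
247.019049377178624 gold × 3.8933 = 961.7192649401695368192 aluminium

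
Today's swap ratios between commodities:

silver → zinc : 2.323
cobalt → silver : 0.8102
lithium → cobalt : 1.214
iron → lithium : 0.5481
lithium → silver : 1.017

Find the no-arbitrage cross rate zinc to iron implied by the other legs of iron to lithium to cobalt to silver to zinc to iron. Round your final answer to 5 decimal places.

0.79851

Known legs of the cycle: 0.5481 × 1.214 × 0.8102 × 2.323 = 1.25233332501564
For no arbitrage the full-cycle product must be 1, so the missing rate is 1 / 1.25233332501564 ≈ 0.7985095.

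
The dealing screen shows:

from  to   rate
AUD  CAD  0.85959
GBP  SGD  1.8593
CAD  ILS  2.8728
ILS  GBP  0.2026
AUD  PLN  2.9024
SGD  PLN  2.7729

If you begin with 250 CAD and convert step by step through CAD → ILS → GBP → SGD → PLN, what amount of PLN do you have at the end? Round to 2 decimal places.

750.19

250 CAD × 2.8728 = 718.2 ILS
718.2 ILS × 0.2026 = 145.50732 GBP
145.50732 GBP × 1.8593 = 270.541760076 SGD
270.541760076 SGD × 2.7729 = 750.1852465147404 PLN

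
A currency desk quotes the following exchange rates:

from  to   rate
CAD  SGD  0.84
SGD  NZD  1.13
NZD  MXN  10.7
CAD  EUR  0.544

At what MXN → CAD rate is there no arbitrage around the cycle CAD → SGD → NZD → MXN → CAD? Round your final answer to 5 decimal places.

0.09846

Known legs of the cycle: 0.84 × 1.13 × 10.7 = 10.15644
For no arbitrage the full-cycle product must be 1, so the missing rate is 1 / 10.15644 ≈ 0.0984597.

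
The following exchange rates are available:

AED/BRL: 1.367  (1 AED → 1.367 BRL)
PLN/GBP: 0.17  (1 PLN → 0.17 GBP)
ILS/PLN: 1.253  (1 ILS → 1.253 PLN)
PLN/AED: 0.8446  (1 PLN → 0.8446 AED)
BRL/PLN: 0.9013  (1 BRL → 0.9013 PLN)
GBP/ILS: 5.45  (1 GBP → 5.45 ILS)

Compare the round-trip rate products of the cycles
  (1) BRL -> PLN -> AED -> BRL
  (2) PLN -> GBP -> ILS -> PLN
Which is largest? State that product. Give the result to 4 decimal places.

(1) 0.9013 × 0.8446 × 1.367 = 1.04061
(2) 0.17 × 5.45 × 1.253 = 1.16090
Highest is cycle (2) at 1.1609 (>1, arbitrage).

1.1609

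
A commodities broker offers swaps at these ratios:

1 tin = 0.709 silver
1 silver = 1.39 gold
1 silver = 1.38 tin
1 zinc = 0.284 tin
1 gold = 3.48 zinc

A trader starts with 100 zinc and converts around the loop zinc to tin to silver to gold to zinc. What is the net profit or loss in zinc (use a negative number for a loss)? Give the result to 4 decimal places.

100 zinc × 0.284 = 28.4 tin
28.4 tin × 0.709 = 20.1356 silver
20.1356 silver × 1.39 = 27.988484 gold
27.988484 gold × 3.48 = 97.39992432 zinc
Net change: 97.39992432 − 100 = -2.60007568 zinc

-2.6001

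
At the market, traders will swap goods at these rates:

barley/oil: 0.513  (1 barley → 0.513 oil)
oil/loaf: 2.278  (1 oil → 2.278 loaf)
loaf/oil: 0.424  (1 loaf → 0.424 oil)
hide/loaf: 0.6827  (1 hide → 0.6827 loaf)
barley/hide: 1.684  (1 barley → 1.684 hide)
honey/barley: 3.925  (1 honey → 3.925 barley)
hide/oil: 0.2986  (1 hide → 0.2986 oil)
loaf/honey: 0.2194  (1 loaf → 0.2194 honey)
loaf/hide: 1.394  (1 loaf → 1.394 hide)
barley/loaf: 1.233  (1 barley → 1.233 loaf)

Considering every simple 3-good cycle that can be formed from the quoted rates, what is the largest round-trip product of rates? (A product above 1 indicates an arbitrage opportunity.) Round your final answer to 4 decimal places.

loaf→honey→barley→loaf: 0.2194 × 3.925 × 1.233 = 1.06179
loaf→hide→oil→loaf: 1.394 × 0.2986 × 2.278 = 0.94821
Maximum is loaf→honey→barley→loaf at 1.0618; arbitrage exists.

1.0618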